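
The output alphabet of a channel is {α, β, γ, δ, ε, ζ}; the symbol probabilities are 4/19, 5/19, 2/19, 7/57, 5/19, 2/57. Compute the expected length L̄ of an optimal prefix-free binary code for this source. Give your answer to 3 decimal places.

2.404 bits/symbol

Repeatedly combine the two least-probable nodes; the expected code length is the sum of the merged weights.
merge 2/57 + 2/19 → 8/57
merge 7/57 + 8/57 → 5/19
merge 4/19 + 5/19 → 9/19
merge 5/19 + 5/19 → 10/19
merge 9/19 + 10/19 → 1
L = 8/57 + 5/19 + 9/19 + 10/19 + 1 = 137/57 ≈ 2.404 bits/symbol.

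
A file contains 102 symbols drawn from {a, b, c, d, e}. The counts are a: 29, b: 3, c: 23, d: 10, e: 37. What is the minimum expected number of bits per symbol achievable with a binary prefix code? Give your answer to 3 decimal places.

Probabilities are the counts divided by 102.
Repeatedly combine the two least-probable nodes; the expected code length is the sum of the merged weights.
merge 1/34 + 5/51 → 13/102
merge 13/102 + 23/102 → 6/17
merge 29/102 + 6/17 → 65/102
merge 37/102 + 65/102 → 1
L = 13/102 + 6/17 + 65/102 + 1 = 36/17 ≈ 2.118 bits/symbol.

2.118 bits/symbol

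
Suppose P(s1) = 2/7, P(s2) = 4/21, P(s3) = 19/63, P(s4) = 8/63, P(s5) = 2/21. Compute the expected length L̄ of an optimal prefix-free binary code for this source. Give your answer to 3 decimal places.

Repeatedly combine the two least-probable nodes; the expected code length is the sum of the merged weights.
merge 2/21 + 8/63 → 2/9
merge 4/21 + 2/9 → 26/63
merge 2/7 + 19/63 → 37/63
merge 26/63 + 37/63 → 1
L = 2/9 + 26/63 + 37/63 + 1 = 20/9 ≈ 2.222 bits/symbol.

2.222 bits/symbol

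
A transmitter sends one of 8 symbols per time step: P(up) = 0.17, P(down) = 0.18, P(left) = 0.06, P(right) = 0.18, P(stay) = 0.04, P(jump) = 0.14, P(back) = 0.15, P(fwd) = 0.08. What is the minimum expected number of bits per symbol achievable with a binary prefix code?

2.92 bits/symbol

Repeatedly combine the two least-probable nodes; the expected code length is the sum of the merged weights.
merge 1/25 + 3/50 → 1/10
merge 2/25 + 1/10 → 9/50
merge 7/50 + 3/20 → 29/100
merge 17/100 + 9/50 → 7/20
merge 9/50 + 9/50 → 9/25
merge 29/100 + 7/20 → 16/25
merge 9/25 + 16/25 → 1
L = 1/10 + 9/50 + 29/100 + 7/20 + 9/25 + 16/25 + 1 = 73/25 = 2.92 bits/symbol.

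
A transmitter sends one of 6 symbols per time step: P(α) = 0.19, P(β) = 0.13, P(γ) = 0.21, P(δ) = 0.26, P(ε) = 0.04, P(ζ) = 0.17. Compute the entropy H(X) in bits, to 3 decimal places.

H = −Σ pᵢ log₂ pᵢ.
−0.19·log₂(0.19) = 0.4552
−0.13·log₂(0.13) = 0.3826
−0.21·log₂(0.21) = 0.4728
−0.26·log₂(0.26) = 0.5053
−0.04·log₂(0.04) = 0.1858
−0.17·log₂(0.17) = 0.4346
Sum ≈ 2.4363 → 2.436 bits.

2.436 bits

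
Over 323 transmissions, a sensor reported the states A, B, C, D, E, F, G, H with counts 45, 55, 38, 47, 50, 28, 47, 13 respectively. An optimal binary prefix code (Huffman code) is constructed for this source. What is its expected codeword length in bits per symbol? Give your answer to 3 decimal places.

2.957 bits/symbol

Probabilities are the counts divided by 323.
Repeatedly combine the two least-probable nodes; the expected code length is the sum of the merged weights.
merge 13/323 + 28/323 → 41/323
merge 2/17 + 41/323 → 79/323
merge 45/323 + 47/323 → 92/323
merge 47/323 + 50/323 → 97/323
merge 55/323 + 79/323 → 134/323
merge 92/323 + 97/323 → 189/323
merge 134/323 + 189/323 → 1
L = 41/323 + 79/323 + 92/323 + 97/323 + 134/323 + 189/323 + 1 = 955/323 ≈ 2.957 bits/symbol.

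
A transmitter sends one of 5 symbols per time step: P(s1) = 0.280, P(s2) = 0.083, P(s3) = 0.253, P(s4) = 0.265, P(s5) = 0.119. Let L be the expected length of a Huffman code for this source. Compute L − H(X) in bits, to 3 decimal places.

Entropy H = −Σ p log₂ p ≈ 2.1871 bits.
Huffman merges: 83/1000+119/1000→101/500; 101/500+253/1000→91/200; 53/200+7/25→109/200; 91/200+109/200→1. L = 1101/500 ≈ 2.2020.
L − H = 2.2020 − 2.1871 = 0.015 bits.

0.015 bits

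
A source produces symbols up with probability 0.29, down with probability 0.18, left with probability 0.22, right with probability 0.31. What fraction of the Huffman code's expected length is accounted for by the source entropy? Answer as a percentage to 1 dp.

98.4%

Entropy H = −Σ p log₂ p ≈ 1.9676 bits.
Huffman merges: 9/50+11/50→2/5; 29/100+31/100→3/5; 2/5+3/5→1. L = 2 ≈ 2.0000.
Efficiency = H/L = 1.9676/2.0000 = 98.4%.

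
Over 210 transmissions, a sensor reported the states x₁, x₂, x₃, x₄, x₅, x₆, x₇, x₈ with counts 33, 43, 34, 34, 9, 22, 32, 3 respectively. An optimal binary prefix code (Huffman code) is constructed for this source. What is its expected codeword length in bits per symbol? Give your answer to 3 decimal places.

2.852 bits/symbol

Probabilities are the counts divided by 210.
Repeatedly combine the two least-probable nodes; the expected code length is the sum of the merged weights.
merge 1/70 + 3/70 → 2/35
merge 2/35 + 11/105 → 17/105
merge 16/105 + 11/70 → 13/42
merge 17/105 + 17/105 → 34/105
merge 17/105 + 43/210 → 11/30
merge 13/42 + 34/105 → 19/30
merge 11/30 + 19/30 → 1
L = 2/35 + 17/105 + 13/42 + 34/105 + 11/30 + 19/30 + 1 = 599/210 ≈ 2.852 bits/symbol.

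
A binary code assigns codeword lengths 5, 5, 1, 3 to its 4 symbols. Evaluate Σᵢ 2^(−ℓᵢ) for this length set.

With common denominator 2^5 = 32: Σ 2^(−ℓᵢ) = 1/32 + 1/32 + 16/32 + 4/32 = 22/32 = 0.6875.

0.6875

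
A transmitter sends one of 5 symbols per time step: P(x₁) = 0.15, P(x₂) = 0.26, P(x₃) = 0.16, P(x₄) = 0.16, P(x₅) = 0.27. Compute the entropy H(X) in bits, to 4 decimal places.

H = −Σ pᵢ log₂ pᵢ.
−0.15·log₂(0.15) = 0.4105
−0.26·log₂(0.26) = 0.5053
−0.16·log₂(0.16) = 0.4230
−0.16·log₂(0.16) = 0.4230
−0.27·log₂(0.27) = 0.5100
Sum ≈ 2.2719 → 2.2719 bits.

2.2719 bits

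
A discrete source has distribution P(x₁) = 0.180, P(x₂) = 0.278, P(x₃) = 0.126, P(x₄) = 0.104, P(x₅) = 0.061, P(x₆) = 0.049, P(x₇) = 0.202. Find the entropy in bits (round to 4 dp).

2.6003 bits

H = −Σ pᵢ log₂ pᵢ.
−0.180·log₂(0.180) = 0.4453
−0.278·log₂(0.278) = 0.5134
−0.126·log₂(0.126) = 0.3766
−0.104·log₂(0.104) = 0.3396
−0.061·log₂(0.061) = 0.2461
−0.049·log₂(0.049) = 0.2132
−0.202·log₂(0.202) = 0.4661
Sum ≈ 2.6003 → 2.6003 bits.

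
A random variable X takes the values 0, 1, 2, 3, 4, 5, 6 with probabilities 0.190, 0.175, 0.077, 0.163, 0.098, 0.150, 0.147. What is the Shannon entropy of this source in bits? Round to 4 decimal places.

H = −Σ pᵢ log₂ pᵢ.
−0.190·log₂(0.190) = 0.4552
−0.175·log₂(0.175) = 0.4401
−0.077·log₂(0.077) = 0.2848
−0.163·log₂(0.163) = 0.4266
−0.098·log₂(0.098) = 0.3284
−0.150·log₂(0.150) = 0.4105
−0.147·log₂(0.147) = 0.4066
Sum ≈ 2.7522 → 2.7522 bits.

2.7522 bits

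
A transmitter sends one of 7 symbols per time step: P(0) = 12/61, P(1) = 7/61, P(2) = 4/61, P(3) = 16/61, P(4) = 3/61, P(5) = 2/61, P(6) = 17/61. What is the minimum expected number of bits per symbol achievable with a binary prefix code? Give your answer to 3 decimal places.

2.492 bits/symbol

Repeatedly combine the two least-probable nodes; the expected code length is the sum of the merged weights.
merge 2/61 + 3/61 → 5/61
merge 4/61 + 5/61 → 9/61
merge 7/61 + 9/61 → 16/61
merge 12/61 + 16/61 → 28/61
merge 16/61 + 17/61 → 33/61
merge 28/61 + 33/61 → 1
L = 5/61 + 9/61 + 16/61 + 28/61 + 33/61 + 1 = 152/61 ≈ 2.492 bits/symbol.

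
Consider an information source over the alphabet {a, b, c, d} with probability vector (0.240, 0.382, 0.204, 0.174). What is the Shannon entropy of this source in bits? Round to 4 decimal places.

H = −Σ pᵢ log₂ pᵢ.
−0.240·log₂(0.240) = 0.4941
−0.382·log₂(0.382) = 0.5304
−0.204·log₂(0.204) = 0.4678
−0.174·log₂(0.174) = 0.4390
Sum ≈ 1.9313 → 1.9313 bits.

1.9313 bits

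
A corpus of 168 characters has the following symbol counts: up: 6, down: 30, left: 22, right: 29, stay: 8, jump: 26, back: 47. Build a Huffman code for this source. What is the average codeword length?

2.625 bits/symbol

Probabilities are the counts divided by 168.
Repeatedly combine the two least-probable nodes; the expected code length is the sum of the merged weights.
merge 1/28 + 1/21 → 1/12
merge 1/12 + 11/84 → 3/14
merge 13/84 + 29/168 → 55/168
merge 5/28 + 3/14 → 11/28
merge 47/168 + 55/168 → 17/28
merge 11/28 + 17/28 → 1
L = 1/12 + 3/14 + 55/168 + 11/28 + 17/28 + 1 = 21/8 = 2.625 bits/symbol.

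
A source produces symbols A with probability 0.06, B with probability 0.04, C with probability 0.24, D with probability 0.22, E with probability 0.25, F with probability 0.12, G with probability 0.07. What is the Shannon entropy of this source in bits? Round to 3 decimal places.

2.540 bits

H = −Σ pᵢ log₂ pᵢ.
−0.06·log₂(0.06) = 0.2435
−0.04·log₂(0.04) = 0.1858
−0.24·log₂(0.24) = 0.4941
−0.22·log₂(0.22) = 0.4806
−0.25·log₂(0.25) = 0.5000
−0.12·log₂(0.12) = 0.3671
−0.07·log₂(0.07) = 0.2686
Sum ≈ 2.5396 → 2.540 bits.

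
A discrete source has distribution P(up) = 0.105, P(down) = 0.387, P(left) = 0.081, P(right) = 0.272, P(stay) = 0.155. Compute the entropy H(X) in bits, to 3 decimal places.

2.093 bits

H = −Σ pᵢ log₂ pᵢ.
−0.105·log₂(0.105) = 0.3414
−0.387·log₂(0.387) = 0.5300
−0.081·log₂(0.081) = 0.2937
−0.272·log₂(0.272) = 0.5109
−0.155·log₂(0.155) = 0.4169
Sum ≈ 2.0929 → 2.093 bits.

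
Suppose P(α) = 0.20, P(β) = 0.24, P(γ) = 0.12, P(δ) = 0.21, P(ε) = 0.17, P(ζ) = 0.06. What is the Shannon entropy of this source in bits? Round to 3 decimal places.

2.477 bits

H = −Σ pᵢ log₂ pᵢ.
−0.20·log₂(0.20) = 0.4644
−0.24·log₂(0.24) = 0.4941
−0.12·log₂(0.12) = 0.3671
−0.21·log₂(0.21) = 0.4728
−0.17·log₂(0.17) = 0.4346
−0.06·log₂(0.06) = 0.2435
Sum ≈ 2.4765 → 2.477 bits.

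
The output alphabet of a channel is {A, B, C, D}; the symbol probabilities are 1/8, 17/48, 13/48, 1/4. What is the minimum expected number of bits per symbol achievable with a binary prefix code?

2 bits/symbol

Repeatedly combine the two least-probable nodes; the expected code length is the sum of the merged weights.
merge 1/8 + 1/4 → 3/8
merge 13/48 + 17/48 → 5/8
merge 3/8 + 5/8 → 1
L = 3/8 + 5/8 + 1 = 2 bits/symbol.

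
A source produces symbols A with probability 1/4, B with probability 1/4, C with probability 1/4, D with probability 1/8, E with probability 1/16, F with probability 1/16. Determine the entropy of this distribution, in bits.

2.375 bits

Each probability is a power of 1/2, so log₂(1/p) is an integer.
H = Σ p·log₂(1/p) = 1/4·2 + 1/4·2 + 1/4·2 + 1/8·3 + 1/16·4 + 1/16·4 = 2.375 bits.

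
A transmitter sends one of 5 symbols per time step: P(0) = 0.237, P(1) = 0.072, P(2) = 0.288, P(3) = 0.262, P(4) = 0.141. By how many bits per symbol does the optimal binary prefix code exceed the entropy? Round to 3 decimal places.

Entropy H = −Σ p log₂ p ≈ 2.1875 bits.
Huffman merges: 9/125+141/1000→213/1000; 213/1000+237/1000→9/20; 131/500+36/125→11/20; 9/20+11/20→1. L = 2213/1000 ≈ 2.2130.
L − H = 2.2130 − 2.1875 = 0.025 bits.

0.025 bits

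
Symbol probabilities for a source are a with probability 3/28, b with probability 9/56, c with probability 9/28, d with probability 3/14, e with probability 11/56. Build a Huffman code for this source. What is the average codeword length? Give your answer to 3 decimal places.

2.268 bits/symbol

Repeatedly combine the two least-probable nodes; the expected code length is the sum of the merged weights.
merge 3/28 + 9/56 → 15/56
merge 11/56 + 3/14 → 23/56
merge 15/56 + 9/28 → 33/56
merge 23/56 + 33/56 → 1
L = 15/56 + 23/56 + 33/56 + 1 = 127/56 ≈ 2.268 bits/symbol.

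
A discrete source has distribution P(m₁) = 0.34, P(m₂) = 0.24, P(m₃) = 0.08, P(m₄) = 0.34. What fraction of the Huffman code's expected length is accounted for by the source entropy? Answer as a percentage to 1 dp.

93.1%

Entropy H = −Σ p log₂ p ≈ 1.8440 bits.
Huffman merges: 2/25+6/25→8/25; 8/25+17/50→33/50; 17/50+33/50→1. L = 99/50 ≈ 1.9800.
Efficiency = H/L = 1.8440/1.9800 = 93.1%.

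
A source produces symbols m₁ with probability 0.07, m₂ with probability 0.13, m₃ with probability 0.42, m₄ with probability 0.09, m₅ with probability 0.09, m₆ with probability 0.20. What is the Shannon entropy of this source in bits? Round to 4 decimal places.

H = −Σ pᵢ log₂ pᵢ.
−0.07·log₂(0.07) = 0.2686
−0.13·log₂(0.13) = 0.3826
−0.42·log₂(0.42) = 0.5256
−0.09·log₂(0.09) = 0.3127
−0.09·log₂(0.09) = 0.3127
−0.20·log₂(0.20) = 0.4644
Sum ≈ 2.2665 → 2.2665 bits.

2.2665 bits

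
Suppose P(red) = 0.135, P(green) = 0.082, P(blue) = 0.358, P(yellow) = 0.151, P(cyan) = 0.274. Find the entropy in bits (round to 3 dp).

2.140 bits

H = −Σ pᵢ log₂ pᵢ.
−0.135·log₂(0.135) = 0.3900
−0.082·log₂(0.082) = 0.2959
−0.358·log₂(0.358) = 0.5305
−0.151·log₂(0.151) = 0.4118
−0.274·log₂(0.274) = 0.5118
Sum ≈ 2.1400 → 2.140 bits.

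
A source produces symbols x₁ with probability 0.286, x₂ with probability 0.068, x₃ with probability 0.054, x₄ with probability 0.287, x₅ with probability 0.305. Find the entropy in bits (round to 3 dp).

H = −Σ pᵢ log₂ pᵢ.
−0.286·log₂(0.286) = 0.5165
−0.068·log₂(0.068) = 0.2637
−0.054·log₂(0.054) = 0.2274
−0.287·log₂(0.287) = 0.5169
−0.305·log₂(0.305) = 0.5225
Sum ≈ 2.0470 → 2.047 bits.

2.047 bits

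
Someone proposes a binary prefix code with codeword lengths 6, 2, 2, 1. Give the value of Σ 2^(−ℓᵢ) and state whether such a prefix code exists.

1.015625; no

With common denominator 2^6 = 64: Σ 2^(−ℓᵢ) = 1/64 + 16/64 + 16/64 + 32/64 = 65/64 = 1.015625.
Kraft's inequality requires Σ ≤ 1; here Σ = 1.015625 > 1, so no such prefix code exists.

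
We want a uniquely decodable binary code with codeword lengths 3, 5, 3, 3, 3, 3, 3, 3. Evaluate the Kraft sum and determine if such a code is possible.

0.90625; yes

With common denominator 2^5 = 32: Σ 2^(−ℓᵢ) = 4/32 + 1/32 + 4/32 + 4/32 + 4/32 + 4/32 + 4/32 + 4/32 = 29/32 = 0.90625.
Kraft's inequality requires Σ ≤ 1; here Σ = 0.90625 ≤ 1, so such a prefix code exists.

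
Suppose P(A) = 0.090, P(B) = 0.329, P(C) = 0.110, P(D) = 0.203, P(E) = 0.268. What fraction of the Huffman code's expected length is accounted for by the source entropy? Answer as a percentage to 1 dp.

98.5%

Entropy H = −Σ p log₂ p ≈ 2.1667 bits.
Huffman merges: 9/100+11/100→1/5; 1/5+203/1000→403/1000; 67/250+329/1000→597/1000; 403/1000+597/1000→1. L = 11/5 ≈ 2.2000.
Efficiency = H/L = 2.1667/2.2000 = 98.5%.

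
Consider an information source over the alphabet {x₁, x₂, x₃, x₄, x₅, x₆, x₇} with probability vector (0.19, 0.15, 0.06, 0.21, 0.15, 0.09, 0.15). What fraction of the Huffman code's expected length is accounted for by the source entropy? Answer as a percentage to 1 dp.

Entropy H = −Σ p log₂ p ≈ 2.7159 bits.
Huffman merges: 3/50+9/100→3/20; 3/20+3/20→3/10; 3/20+3/20→3/10; 19/100+21/100→2/5; 3/10+3/10→3/5; 2/5+3/5→1. L = 11/4 ≈ 2.7500.
Efficiency = H/L = 2.7159/2.7500 = 98.8%.

98.8%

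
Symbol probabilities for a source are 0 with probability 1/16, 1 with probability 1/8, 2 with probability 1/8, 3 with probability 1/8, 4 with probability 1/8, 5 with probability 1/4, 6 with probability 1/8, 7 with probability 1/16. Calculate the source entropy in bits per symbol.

2.875 bits

Each probability is a power of 1/2, so log₂(1/p) is an integer.
H = Σ p·log₂(1/p) = 1/16·4 + 1/8·3 + 1/8·3 + 1/8·3 + 1/8·3 + 1/4·2 + 1/8·3 + 1/16·4 = 2.875 bits.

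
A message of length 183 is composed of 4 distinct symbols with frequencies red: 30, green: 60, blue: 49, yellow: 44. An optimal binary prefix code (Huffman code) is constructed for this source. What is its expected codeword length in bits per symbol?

Probabilities are the counts divided by 183.
Repeatedly combine the two least-probable nodes; the expected code length is the sum of the merged weights.
merge 10/61 + 44/183 → 74/183
merge 49/183 + 20/61 → 109/183
merge 74/183 + 109/183 → 1
L = 74/183 + 109/183 + 1 = 2 bits/symbol.

2 bits/symbol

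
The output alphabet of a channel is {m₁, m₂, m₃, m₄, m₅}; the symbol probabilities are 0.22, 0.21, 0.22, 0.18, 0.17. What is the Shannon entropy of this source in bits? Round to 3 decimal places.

H = −Σ pᵢ log₂ pᵢ.
−0.22·log₂(0.22) = 0.4806
−0.21·log₂(0.21) = 0.4728
−0.22·log₂(0.22) = 0.4806
−0.18·log₂(0.18) = 0.4453
−0.17·log₂(0.17) = 0.4346
Sum ≈ 2.3139 → 2.314 bits.

2.314 bits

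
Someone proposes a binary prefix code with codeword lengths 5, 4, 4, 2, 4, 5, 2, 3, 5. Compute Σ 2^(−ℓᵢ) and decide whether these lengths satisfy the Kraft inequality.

With common denominator 2^5 = 32: Σ 2^(−ℓᵢ) = 1/32 + 2/32 + 2/32 + 8/32 + 2/32 + 1/32 + 8/32 + 4/32 + 1/32 = 29/32 = 0.90625.
Kraft's inequality requires Σ ≤ 1; here Σ = 0.90625 ≤ 1, so such a prefix code exists.

0.90625; yes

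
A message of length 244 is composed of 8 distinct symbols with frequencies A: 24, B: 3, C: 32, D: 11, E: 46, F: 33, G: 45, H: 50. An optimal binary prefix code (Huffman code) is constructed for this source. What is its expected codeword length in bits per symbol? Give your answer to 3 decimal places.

Probabilities are the counts divided by 244.
Repeatedly combine the two least-probable nodes; the expected code length is the sum of the merged weights.
merge 3/244 + 11/244 → 7/122
merge 7/122 + 6/61 → 19/122
merge 8/61 + 33/244 → 65/244
merge 19/122 + 45/244 → 83/244
merge 23/122 + 25/122 → 24/61
merge 65/244 + 83/244 → 37/61
merge 24/61 + 37/61 → 1
L = 7/122 + 19/122 + 65/244 + 83/244 + 24/61 + 37/61 + 1 = 172/61 ≈ 2.820 bits/symbol.

2.820 bits/symbol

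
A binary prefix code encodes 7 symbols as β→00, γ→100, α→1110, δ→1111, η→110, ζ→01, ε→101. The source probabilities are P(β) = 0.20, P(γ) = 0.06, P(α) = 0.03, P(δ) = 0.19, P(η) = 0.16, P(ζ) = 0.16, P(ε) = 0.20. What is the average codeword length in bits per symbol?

2.86 bits/symbol

L̄ = Σ pᵢ·ℓᵢ = 0.20·2 + 0.06·3 + 0.03·4 + 0.19·4 + 0.16·3 + 0.16·2 + 0.20·3 = 2.86 bits/symbol.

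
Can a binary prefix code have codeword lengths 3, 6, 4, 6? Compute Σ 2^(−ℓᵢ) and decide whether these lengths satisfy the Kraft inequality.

With common denominator 2^6 = 64: Σ 2^(−ℓᵢ) = 8/64 + 1/64 + 4/64 + 1/64 = 14/64 = 0.21875.
Kraft's inequality requires Σ ≤ 1; here Σ = 0.21875 ≤ 1, so such a prefix code exists.

0.21875; yes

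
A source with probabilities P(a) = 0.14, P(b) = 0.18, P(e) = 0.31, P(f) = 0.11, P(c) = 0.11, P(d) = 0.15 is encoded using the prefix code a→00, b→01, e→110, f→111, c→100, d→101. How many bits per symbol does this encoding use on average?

2.68 bits/symbol

L̄ = Σ pᵢ·ℓᵢ = 0.14·2 + 0.18·2 + 0.31·3 + 0.11·3 + 0.11·3 + 0.15·3 = 2.68 bits/symbol.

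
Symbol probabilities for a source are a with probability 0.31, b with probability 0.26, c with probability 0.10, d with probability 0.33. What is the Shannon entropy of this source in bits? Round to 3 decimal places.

1.889 bits

H = −Σ pᵢ log₂ pᵢ.
−0.31·log₂(0.31) = 0.5238
−0.26·log₂(0.26) = 0.5053
−0.10·log₂(0.10) = 0.3322
−0.33·log₂(0.33) = 0.5278
Sum ≈ 1.8891 → 1.889 bits.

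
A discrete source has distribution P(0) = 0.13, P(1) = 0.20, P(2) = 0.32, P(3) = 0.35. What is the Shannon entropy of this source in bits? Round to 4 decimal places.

H = −Σ pᵢ log₂ pᵢ.
−0.13·log₂(0.13) = 0.3826
−0.20·log₂(0.20) = 0.4644
−0.32·log₂(0.32) = 0.5260
−0.35·log₂(0.35) = 0.5301
Sum ≈ 1.9032 → 1.9032 bits.

1.9032 bits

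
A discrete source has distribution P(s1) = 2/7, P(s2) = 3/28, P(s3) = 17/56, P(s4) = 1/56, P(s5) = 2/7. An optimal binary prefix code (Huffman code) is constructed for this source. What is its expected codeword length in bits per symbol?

2.125 bits/symbol

Repeatedly combine the two least-probable nodes; the expected code length is the sum of the merged weights.
merge 1/56 + 3/28 → 1/8
merge 1/8 + 2/7 → 23/56
merge 2/7 + 17/56 → 33/56
merge 23/56 + 33/56 → 1
L = 1/8 + 23/56 + 33/56 + 1 = 17/8 = 2.125 bits/symbol.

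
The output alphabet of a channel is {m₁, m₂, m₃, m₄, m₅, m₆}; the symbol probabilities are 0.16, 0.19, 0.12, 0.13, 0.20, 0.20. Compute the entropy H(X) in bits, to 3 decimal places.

H = −Σ pᵢ log₂ pᵢ.
−0.16·log₂(0.16) = 0.4230
−0.19·log₂(0.19) = 0.4552
−0.12·log₂(0.12) = 0.3671
−0.13·log₂(0.13) = 0.3826
−0.20·log₂(0.20) = 0.4644
−0.20·log₂(0.20) = 0.4644
Sum ≈ 2.5567 → 2.557 bits.

2.557 bits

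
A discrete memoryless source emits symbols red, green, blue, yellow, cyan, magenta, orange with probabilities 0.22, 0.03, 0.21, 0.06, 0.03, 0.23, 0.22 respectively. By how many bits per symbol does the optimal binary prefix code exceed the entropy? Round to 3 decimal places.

Entropy H = −Σ p log₂ p ≈ 2.4687 bits.
Huffman merges: 3/100+3/100→3/50; 3/50+3/50→3/25; 3/25+21/100→33/100; 11/50+11/50→11/25; 23/100+33/100→14/25; 11/25+14/25→1. L = 251/100 ≈ 2.5100.
L − H = 2.5100 − 2.4687 = 0.041 bits.

0.041 bits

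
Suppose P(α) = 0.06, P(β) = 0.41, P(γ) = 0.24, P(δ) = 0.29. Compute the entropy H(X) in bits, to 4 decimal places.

H = −Σ pᵢ log₂ pᵢ.
−0.06·log₂(0.06) = 0.2435
−0.41·log₂(0.41) = 0.5274
−0.24·log₂(0.24) = 0.4941
−0.29·log₂(0.29) = 0.5179
Sum ≈ 1.7830 → 1.7830 bits.

1.7830 bits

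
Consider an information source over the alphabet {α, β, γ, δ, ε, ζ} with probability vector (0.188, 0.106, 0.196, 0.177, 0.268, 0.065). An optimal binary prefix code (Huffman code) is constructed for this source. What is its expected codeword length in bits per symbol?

2.519 bits/symbol

Repeatedly combine the two least-probable nodes; the expected code length is the sum of the merged weights.
merge 13/200 + 53/500 → 171/1000
merge 171/1000 + 177/1000 → 87/250
merge 47/250 + 49/250 → 48/125
merge 67/250 + 87/250 → 77/125
merge 48/125 + 77/125 → 1
L = 171/1000 + 87/250 + 48/125 + 77/125 + 1 = 2519/1000 = 2.519 bits/symbol.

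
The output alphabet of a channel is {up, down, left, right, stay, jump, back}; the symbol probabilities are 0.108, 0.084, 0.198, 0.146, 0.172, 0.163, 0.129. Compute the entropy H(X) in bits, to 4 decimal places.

H = −Σ pᵢ log₂ pᵢ.
−0.108·log₂(0.108) = 0.3468
−0.084·log₂(0.084) = 0.3002
−0.198·log₂(0.198) = 0.4626
−0.146·log₂(0.146) = 0.4053
−0.172·log₂(0.172) = 0.4368
−0.163·log₂(0.163) = 0.4266
−0.129·log₂(0.129) = 0.3811
Sum ≈ 2.7594 → 2.7594 bits.

2.7594 bits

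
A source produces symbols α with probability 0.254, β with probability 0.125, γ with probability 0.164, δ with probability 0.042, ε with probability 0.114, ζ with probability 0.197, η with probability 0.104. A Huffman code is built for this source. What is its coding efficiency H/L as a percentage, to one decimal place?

Entropy H = −Σ p log₂ p ≈ 2.6555 bits.
Huffman merges: 21/500+13/125→73/500; 57/500+1/8→239/1000; 73/500+41/250→31/100; 197/1000+239/1000→109/250; 127/500+31/100→141/250; 109/250+141/250→1. L = 539/200 ≈ 2.6950.
Efficiency = H/L = 2.6555/2.6950 = 98.5%.

98.5%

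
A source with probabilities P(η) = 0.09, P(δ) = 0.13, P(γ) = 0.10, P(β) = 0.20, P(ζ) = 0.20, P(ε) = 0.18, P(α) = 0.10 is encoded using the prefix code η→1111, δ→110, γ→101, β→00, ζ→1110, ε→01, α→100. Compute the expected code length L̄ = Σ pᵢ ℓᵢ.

L̄ = Σ pᵢ·ℓᵢ = 0.09·4 + 0.13·3 + 0.10·3 + 0.20·2 + 0.20·4 + 0.18·2 + 0.10·3 = 2.91 bits/symbol.

2.91 bits/symbol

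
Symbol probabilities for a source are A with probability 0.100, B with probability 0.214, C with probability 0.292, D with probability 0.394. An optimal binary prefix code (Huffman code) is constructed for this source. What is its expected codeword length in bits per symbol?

1.92 bits/symbol

Repeatedly combine the two least-probable nodes; the expected code length is the sum of the merged weights.
merge 1/10 + 107/500 → 157/500
merge 73/250 + 157/500 → 303/500
merge 197/500 + 303/500 → 1
L = 157/500 + 303/500 + 1 = 48/25 = 1.92 bits/symbol.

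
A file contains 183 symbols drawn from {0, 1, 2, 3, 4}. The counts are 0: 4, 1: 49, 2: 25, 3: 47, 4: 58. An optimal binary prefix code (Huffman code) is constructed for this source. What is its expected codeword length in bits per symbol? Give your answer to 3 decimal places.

2.158 bits/symbol

Probabilities are the counts divided by 183.
Repeatedly combine the two least-probable nodes; the expected code length is the sum of the merged weights.
merge 4/183 + 25/183 → 29/183
merge 29/183 + 47/183 → 76/183
merge 49/183 + 58/183 → 107/183
merge 76/183 + 107/183 → 1
L = 29/183 + 76/183 + 107/183 + 1 = 395/183 ≈ 2.158 bits/symbol.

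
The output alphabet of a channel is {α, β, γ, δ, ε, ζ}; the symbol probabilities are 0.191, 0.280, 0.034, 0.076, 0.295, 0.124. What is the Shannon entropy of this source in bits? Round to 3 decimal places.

2.312 bits

H = −Σ pᵢ log₂ pᵢ.
−0.191·log₂(0.191) = 0.4562
−0.280·log₂(0.280) = 0.5142
−0.034·log₂(0.034) = 0.1659
−0.076·log₂(0.076) = 0.2826
−0.295·log₂(0.295) = 0.5196
−0.124·log₂(0.124) = 0.3734
Sum ≈ 2.3118 → 2.312 bits.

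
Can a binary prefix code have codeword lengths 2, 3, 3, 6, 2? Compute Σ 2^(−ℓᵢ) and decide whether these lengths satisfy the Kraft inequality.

With common denominator 2^6 = 64: Σ 2^(−ℓᵢ) = 16/64 + 8/64 + 8/64 + 1/64 + 16/64 = 49/64 = 0.765625.
Kraft's inequality requires Σ ≤ 1; here Σ = 0.765625 ≤ 1, so such a prefix code exists.

0.765625; yes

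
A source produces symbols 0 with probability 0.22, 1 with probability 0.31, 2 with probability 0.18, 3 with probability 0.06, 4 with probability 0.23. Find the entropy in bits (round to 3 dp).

H = −Σ pᵢ log₂ pᵢ.
−0.22·log₂(0.22) = 0.4806
−0.31·log₂(0.31) = 0.5238
−0.18·log₂(0.18) = 0.4453
−0.06·log₂(0.06) = 0.2435
−0.23·log₂(0.23) = 0.4877
Sum ≈ 2.1809 → 2.181 bits.

2.181 bits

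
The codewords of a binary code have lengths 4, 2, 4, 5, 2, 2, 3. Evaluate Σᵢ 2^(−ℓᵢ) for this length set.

1.03125

With common denominator 2^5 = 32: Σ 2^(−ℓᵢ) = 2/32 + 8/32 + 2/32 + 1/32 + 8/32 + 8/32 + 4/32 = 33/32 = 1.03125.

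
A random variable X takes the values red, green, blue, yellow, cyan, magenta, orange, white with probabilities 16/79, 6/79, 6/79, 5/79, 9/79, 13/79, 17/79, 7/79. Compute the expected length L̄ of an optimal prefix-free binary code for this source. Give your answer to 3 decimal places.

2.886 bits/symbol

Repeatedly combine the two least-probable nodes; the expected code length is the sum of the merged weights.
merge 5/79 + 6/79 → 11/79
merge 6/79 + 7/79 → 13/79
merge 9/79 + 11/79 → 20/79
merge 13/79 + 13/79 → 26/79
merge 16/79 + 17/79 → 33/79
merge 20/79 + 26/79 → 46/79
merge 33/79 + 46/79 → 1
L = 11/79 + 13/79 + 20/79 + 26/79 + 33/79 + 46/79 + 1 = 228/79 ≈ 2.886 bits/symbol.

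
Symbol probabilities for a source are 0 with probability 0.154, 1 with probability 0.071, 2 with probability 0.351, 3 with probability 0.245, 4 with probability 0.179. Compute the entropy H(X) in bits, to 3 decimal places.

H = −Σ pᵢ log₂ pᵢ.
−0.154·log₂(0.154) = 0.4156
−0.071·log₂(0.071) = 0.2709
−0.351·log₂(0.351) = 0.5302
−0.245·log₂(0.245) = 0.4971
−0.179·log₂(0.179) = 0.4443
Sum ≈ 2.1582 → 2.158 bits.

2.158 bits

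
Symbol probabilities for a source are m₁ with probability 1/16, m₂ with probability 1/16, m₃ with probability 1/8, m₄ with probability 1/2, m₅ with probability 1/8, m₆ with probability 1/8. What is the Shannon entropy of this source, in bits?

Each probability is a power of 1/2, so log₂(1/p) is an integer.
H = Σ p·log₂(1/p) = 1/16·4 + 1/16·4 + 1/8·3 + 1/2·1 + 1/8·3 + 1/8·3 = 2.125 bits.

2.125 bits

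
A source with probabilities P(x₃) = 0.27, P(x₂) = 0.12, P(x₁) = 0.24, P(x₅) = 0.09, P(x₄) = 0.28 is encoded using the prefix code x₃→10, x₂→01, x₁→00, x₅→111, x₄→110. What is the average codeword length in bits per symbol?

L̄ = Σ pᵢ·ℓᵢ = 0.27·2 + 0.12·2 + 0.24·2 + 0.09·3 + 0.28·3 = 2.37 bits/symbol.

2.37 bits/symbol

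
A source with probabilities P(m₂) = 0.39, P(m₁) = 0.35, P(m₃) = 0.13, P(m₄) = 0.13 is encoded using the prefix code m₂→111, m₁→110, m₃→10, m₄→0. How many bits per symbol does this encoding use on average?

2.61 bits/symbol

L̄ = Σ pᵢ·ℓᵢ = 0.39·3 + 0.35·3 + 0.13·2 + 0.13·1 = 2.61 bits/symbol.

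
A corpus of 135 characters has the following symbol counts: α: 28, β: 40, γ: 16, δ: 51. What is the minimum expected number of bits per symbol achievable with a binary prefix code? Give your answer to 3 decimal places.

Probabilities are the counts divided by 135.
Repeatedly combine the two least-probable nodes; the expected code length is the sum of the merged weights.
merge 16/135 + 28/135 → 44/135
merge 8/27 + 44/135 → 28/45
merge 17/45 + 28/45 → 1
L = 44/135 + 28/45 + 1 = 263/135 ≈ 1.948 bits/symbol.

1.948 bits/symbol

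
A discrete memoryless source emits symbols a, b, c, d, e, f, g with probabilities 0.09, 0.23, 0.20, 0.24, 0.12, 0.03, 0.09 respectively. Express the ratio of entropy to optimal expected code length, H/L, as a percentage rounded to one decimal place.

Entropy H = −Σ p log₂ p ≈ 2.5903 bits.
Huffman merges: 3/100+9/100→3/25; 9/100+3/25→21/100; 3/25+1/5→8/25; 21/100+23/100→11/25; 6/25+8/25→14/25; 11/25+14/25→1. L = 53/20 ≈ 2.6500.
Efficiency = H/L = 2.5903/2.6500 = 97.7%.

97.7%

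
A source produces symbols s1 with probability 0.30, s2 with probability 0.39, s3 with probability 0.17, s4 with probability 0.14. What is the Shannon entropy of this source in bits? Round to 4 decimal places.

H = −Σ pᵢ log₂ pᵢ.
−0.30·log₂(0.30) = 0.5211
−0.39·log₂(0.39) = 0.5298
−0.17·log₂(0.17) = 0.4346
−0.14·log₂(0.14) = 0.3971
Sum ≈ 1.8826 → 1.8826 bits.

1.8826 bits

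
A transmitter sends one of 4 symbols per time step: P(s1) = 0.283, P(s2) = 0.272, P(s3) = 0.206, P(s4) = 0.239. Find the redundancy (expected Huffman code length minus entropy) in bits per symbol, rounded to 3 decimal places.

0.011 bits

Entropy H = −Σ p log₂ p ≈ 1.9893 bits.
Huffman merges: 103/500+239/1000→89/200; 34/125+283/1000→111/200; 89/200+111/200→1. L = 2 ≈ 2.0000.
L − H = 2.0000 − 1.9893 = 0.011 bits.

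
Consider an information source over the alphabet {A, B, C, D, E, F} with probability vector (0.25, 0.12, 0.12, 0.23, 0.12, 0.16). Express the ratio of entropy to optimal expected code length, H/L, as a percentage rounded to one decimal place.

Entropy H = −Σ p log₂ p ≈ 2.5119 bits.
Huffman merges: 3/25+3/25→6/25; 3/25+4/25→7/25; 23/100+6/25→47/100; 1/4+7/25→53/100; 47/100+53/100→1. L = 63/25 ≈ 2.5200.
Efficiency = H/L = 2.5119/2.5200 = 99.7%.

99.7%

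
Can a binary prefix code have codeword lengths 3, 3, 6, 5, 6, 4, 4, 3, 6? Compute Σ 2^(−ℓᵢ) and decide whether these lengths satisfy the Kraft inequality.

With common denominator 2^6 = 64: Σ 2^(−ℓᵢ) = 8/64 + 8/64 + 1/64 + 2/64 + 1/64 + 4/64 + 4/64 + 8/64 + 1/64 = 37/64 = 0.578125.
Kraft's inequality requires Σ ≤ 1; here Σ = 0.578125 ≤ 1, so such a prefix code exists.

0.578125; yes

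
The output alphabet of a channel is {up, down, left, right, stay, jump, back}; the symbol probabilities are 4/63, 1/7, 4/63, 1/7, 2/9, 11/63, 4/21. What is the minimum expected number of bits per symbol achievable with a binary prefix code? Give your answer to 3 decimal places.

2.714 bits/symbol

Repeatedly combine the two least-probable nodes; the expected code length is the sum of the merged weights.
merge 4/63 + 4/63 → 8/63
merge 8/63 + 1/7 → 17/63
merge 1/7 + 11/63 → 20/63
merge 4/21 + 2/9 → 26/63
merge 17/63 + 20/63 → 37/63
merge 26/63 + 37/63 → 1
L = 8/63 + 17/63 + 20/63 + 26/63 + 37/63 + 1 = 19/7 ≈ 2.714 bits/symbol.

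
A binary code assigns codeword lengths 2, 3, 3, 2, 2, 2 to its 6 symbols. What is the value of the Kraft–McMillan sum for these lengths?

With common denominator 2^3 = 8: Σ 2^(−ℓᵢ) = 2/8 + 1/8 + 1/8 + 2/8 + 2/8 + 2/8 = 10/8 = 1.25.

1.25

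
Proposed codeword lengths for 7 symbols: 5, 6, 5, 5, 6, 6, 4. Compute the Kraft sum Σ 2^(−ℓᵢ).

0.203125

With common denominator 2^6 = 64: Σ 2^(−ℓᵢ) = 2/64 + 1/64 + 2/64 + 2/64 + 1/64 + 1/64 + 4/64 = 13/64 = 0.203125.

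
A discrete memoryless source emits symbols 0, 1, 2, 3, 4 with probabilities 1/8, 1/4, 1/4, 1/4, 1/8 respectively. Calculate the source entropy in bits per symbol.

2.25 bits

Each probability is a power of 1/2, so log₂(1/p) is an integer.
H = Σ p·log₂(1/p) = 1/8·3 + 1/4·2 + 1/4·2 + 1/4·2 + 1/8·3 = 2.25 bits.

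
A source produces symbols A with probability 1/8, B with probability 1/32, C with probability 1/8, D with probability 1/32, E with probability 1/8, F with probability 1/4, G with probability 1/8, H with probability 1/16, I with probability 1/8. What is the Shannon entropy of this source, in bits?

2.9375 bits

Each probability is a power of 1/2, so log₂(1/p) is an integer.
H = Σ p·log₂(1/p) = 1/8·3 + 1/32·5 + 1/8·3 + 1/32·5 + 1/8·3 + 1/4·2 + 1/8·3 + 1/16·4 + 1/8·3 = 2.9375 bits.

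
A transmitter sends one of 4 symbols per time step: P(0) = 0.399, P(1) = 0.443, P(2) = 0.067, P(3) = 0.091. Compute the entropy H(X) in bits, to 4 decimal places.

H = −Σ pᵢ log₂ pᵢ.
−0.399·log₂(0.399) = 0.5289
−0.443·log₂(0.443) = 0.5204
−0.067·log₂(0.067) = 0.2613
−0.091·log₂(0.091) = 0.3147
Sum ≈ 1.6252 → 1.6252 bits.

1.6252 bits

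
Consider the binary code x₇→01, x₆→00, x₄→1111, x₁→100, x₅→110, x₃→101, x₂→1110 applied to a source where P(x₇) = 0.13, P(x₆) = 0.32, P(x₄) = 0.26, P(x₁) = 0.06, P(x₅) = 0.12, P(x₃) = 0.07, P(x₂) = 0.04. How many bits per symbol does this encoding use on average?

L̄ = Σ pᵢ·ℓᵢ = 0.13·2 + 0.32·2 + 0.26·4 + 0.06·3 + 0.12·3 + 0.07·3 + 0.04·4 = 2.85 bits/symbol.

2.85 bits/symbol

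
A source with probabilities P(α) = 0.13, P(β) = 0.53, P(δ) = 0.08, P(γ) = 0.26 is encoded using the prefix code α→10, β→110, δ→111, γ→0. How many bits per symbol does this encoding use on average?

2.35 bits/symbol

L̄ = Σ pᵢ·ℓᵢ = 0.13·2 + 0.53·3 + 0.08·3 + 0.26·1 = 2.35 bits/symbol.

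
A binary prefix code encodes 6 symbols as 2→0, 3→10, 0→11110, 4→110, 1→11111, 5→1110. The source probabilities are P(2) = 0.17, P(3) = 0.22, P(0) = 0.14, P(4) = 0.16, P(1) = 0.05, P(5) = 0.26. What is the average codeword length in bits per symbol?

3.08 bits/symbol

L̄ = Σ pᵢ·ℓᵢ = 0.17·1 + 0.22·2 + 0.14·5 + 0.16·3 + 0.05·5 + 0.26·4 = 3.08 bits/symbol.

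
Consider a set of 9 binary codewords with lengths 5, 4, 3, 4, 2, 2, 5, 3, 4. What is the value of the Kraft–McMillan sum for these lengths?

With common denominator 2^5 = 32: Σ 2^(−ℓᵢ) = 1/32 + 2/32 + 4/32 + 2/32 + 8/32 + 8/32 + 1/32 + 4/32 + 2/32 = 32/32 = 1.

1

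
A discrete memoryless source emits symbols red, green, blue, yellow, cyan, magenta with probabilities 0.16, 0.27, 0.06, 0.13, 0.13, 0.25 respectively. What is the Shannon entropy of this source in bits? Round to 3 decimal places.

2.442 bits

H = −Σ pᵢ log₂ pᵢ.
−0.16·log₂(0.16) = 0.4230
−0.27·log₂(0.27) = 0.5100
−0.06·log₂(0.06) = 0.2435
−0.13·log₂(0.13) = 0.3826
−0.13·log₂(0.13) = 0.3826
−0.25·log₂(0.25) = 0.5000
Sum ≈ 2.4419 → 2.442 bits.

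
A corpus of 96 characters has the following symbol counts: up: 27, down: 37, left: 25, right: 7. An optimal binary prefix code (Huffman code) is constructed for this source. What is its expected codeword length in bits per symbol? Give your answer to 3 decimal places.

1.948 bits/symbol

Probabilities are the counts divided by 96.
Repeatedly combine the two least-probable nodes; the expected code length is the sum of the merged weights.
merge 7/96 + 25/96 → 1/3
merge 9/32 + 1/3 → 59/96
merge 37/96 + 59/96 → 1
L = 1/3 + 59/96 + 1 = 187/96 ≈ 1.948 bits/symbol.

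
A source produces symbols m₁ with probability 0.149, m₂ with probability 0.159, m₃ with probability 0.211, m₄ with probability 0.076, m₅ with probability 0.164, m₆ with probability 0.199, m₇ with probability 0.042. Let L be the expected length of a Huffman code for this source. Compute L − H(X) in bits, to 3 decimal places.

0.037 bits

Entropy H = −Σ p log₂ p ≈ 2.6706 bits.
Huffman merges: 21/500+19/250→59/500; 59/500+149/1000→267/1000; 159/1000+41/250→323/1000; 199/1000+211/1000→41/100; 267/1000+323/1000→59/100; 41/100+59/100→1. L = 677/250 ≈ 2.7080.
L − H = 2.7080 − 2.6706 = 0.037 bits.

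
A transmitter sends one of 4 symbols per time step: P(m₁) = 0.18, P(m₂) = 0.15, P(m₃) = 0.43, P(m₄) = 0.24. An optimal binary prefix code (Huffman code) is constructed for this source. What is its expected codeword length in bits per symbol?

Repeatedly combine the two least-probable nodes; the expected code length is the sum of the merged weights.
merge 3/20 + 9/50 → 33/100
merge 6/25 + 33/100 → 57/100
merge 43/100 + 57/100 → 1
L = 33/100 + 57/100 + 1 = 19/10 = 1.9 bits/symbol.

1.9 bits/symbol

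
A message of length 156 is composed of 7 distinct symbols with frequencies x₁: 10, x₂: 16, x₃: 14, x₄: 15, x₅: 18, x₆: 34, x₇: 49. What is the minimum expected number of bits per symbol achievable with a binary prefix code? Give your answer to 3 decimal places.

Probabilities are the counts divided by 156.
Repeatedly combine the two least-probable nodes; the expected code length is the sum of the merged weights.
merge 5/78 + 7/78 → 2/13
merge 5/52 + 4/39 → 31/156
merge 3/26 + 2/13 → 7/26
merge 31/156 + 17/78 → 5/12
merge 7/26 + 49/156 → 7/12
merge 5/12 + 7/12 → 1
L = 2/13 + 31/156 + 7/26 + 5/12 + 7/12 + 1 = 409/156 ≈ 2.622 bits/symbol.

2.622 bits/symbol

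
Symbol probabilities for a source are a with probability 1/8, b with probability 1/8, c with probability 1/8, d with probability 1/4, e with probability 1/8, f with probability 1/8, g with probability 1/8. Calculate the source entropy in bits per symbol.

2.75 bits

Each probability is a power of 1/2, so log₂(1/p) is an integer.
H = Σ p·log₂(1/p) = 1/8·3 + 1/8·3 + 1/8·3 + 1/4·2 + 1/8·3 + 1/8·3 + 1/8·3 = 2.75 bits.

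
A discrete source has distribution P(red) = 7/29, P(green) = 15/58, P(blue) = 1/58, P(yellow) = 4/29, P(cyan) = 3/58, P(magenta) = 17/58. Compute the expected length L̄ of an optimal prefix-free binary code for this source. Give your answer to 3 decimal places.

2.276 bits/symbol

Repeatedly combine the two least-probable nodes; the expected code length is the sum of the merged weights.
merge 1/58 + 3/58 → 2/29
merge 2/29 + 4/29 → 6/29
merge 6/29 + 7/29 → 13/29
merge 15/58 + 17/58 → 16/29
merge 13/29 + 16/29 → 1
L = 2/29 + 6/29 + 13/29 + 16/29 + 1 = 66/29 ≈ 2.276 bits/symbol.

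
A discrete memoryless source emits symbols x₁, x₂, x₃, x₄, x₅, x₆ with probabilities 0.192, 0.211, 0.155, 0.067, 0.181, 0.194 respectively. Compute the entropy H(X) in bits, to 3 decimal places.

2.514 bits

H = −Σ pᵢ log₂ pᵢ.
−0.192·log₂(0.192) = 0.4571
−0.211·log₂(0.211) = 0.4736
−0.155·log₂(0.155) = 0.4169
−0.067·log₂(0.067) = 0.2613
−0.181·log₂(0.181) = 0.4463
−0.194·log₂(0.194) = 0.4590
Sum ≈ 2.5142 → 2.514 bits.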